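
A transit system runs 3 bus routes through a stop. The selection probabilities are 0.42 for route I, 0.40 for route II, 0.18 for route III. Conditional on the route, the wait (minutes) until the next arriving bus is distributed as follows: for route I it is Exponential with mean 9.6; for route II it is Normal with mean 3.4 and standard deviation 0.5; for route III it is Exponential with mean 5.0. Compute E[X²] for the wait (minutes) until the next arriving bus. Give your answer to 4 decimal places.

For each component E[X²] = Var + (mean)², giving I: 184.32; II: 11.81; III: 50.
Overall E[X²] = 0.42·184.32 + 0.4·11.81 + 0.18·50 = 91.1384.

91.1384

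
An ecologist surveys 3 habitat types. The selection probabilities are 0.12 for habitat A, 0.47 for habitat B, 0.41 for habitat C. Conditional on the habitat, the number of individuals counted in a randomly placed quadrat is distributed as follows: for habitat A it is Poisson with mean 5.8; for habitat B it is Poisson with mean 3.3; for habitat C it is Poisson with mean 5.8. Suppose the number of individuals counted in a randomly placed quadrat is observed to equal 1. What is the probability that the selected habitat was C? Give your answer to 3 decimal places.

0.108

Likelihoods P(X=1 | ·): A: 0.0175598; B: 0.121714; C: 0.0175598.
Posterior ∝ prior × likelihood. Numerator for C: 0.41·0.0175598 = 0.00719953.
Normalizing constant: 0.12·0.0175598 + 0.47·0.121714 + 0.41·0.0175598 = 0.0665125.
P(C | observation) = 0.00719953 / 0.0665125 = 0.108243.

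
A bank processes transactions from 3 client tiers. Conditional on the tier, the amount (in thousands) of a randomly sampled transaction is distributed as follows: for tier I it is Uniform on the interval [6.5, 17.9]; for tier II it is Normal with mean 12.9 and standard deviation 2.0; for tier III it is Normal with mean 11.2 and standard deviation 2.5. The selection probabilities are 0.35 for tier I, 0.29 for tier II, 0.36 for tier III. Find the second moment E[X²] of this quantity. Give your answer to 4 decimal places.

For each component E[X²] = Var + (mean)², giving I: 159.67; II: 170.41; III: 131.69.
Overall E[X²] = 0.35·159.67 + 0.29·170.41 + 0.36·131.69 = 152.712.

152.7118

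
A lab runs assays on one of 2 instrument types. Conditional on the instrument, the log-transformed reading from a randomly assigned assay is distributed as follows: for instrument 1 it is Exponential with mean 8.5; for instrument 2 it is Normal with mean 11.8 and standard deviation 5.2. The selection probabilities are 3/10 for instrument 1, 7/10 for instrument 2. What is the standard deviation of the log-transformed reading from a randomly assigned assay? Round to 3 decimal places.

Per component, 1: μ=8.5, E[X²]=144.5; 2: μ=11.8, E[X²]=166.28.
E[X] = 0.3·8.5 + 0.7·11.8 = 10.81.
E[X²] = 0.3·144.5 + 0.7·166.28 = 159.746.
Var(X) = E[X²] − (E[X])² = 159.746 − 116.856 = 42.8899.
SD(X) = √42.8899 = 6.54904.

6.549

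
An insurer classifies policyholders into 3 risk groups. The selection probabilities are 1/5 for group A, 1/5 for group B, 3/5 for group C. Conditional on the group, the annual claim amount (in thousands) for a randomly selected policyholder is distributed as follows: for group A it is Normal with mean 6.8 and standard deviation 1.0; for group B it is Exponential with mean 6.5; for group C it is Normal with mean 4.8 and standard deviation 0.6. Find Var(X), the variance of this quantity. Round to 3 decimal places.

Per component, A: μ=6.8, E[X²]=47.24; B: μ=6.5, E[X²]=84.5; C: μ=4.8, E[X²]=23.4.
E[X] = 0.2·6.8 + 0.2·6.5 + 0.6·4.8 = 5.54.
E[X²] = 0.2·47.24 + 0.2·84.5 + 0.6·23.4 = 40.388.
Var(X) = E[X²] − (E[X])² = 40.388 − 30.6916 = 9.6964.

9.696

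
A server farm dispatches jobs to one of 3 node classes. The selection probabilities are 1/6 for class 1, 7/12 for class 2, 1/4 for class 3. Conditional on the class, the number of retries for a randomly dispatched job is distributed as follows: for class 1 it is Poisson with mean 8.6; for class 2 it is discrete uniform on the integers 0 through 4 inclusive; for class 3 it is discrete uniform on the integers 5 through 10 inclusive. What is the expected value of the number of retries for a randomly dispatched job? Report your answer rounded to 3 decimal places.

Component means — 1: 8.6; 2: 2; 3: 7.5.
E[X] = 0.166667·8.6 + 0.583333·2 + 0.25·7.5 = 4.475.

4.475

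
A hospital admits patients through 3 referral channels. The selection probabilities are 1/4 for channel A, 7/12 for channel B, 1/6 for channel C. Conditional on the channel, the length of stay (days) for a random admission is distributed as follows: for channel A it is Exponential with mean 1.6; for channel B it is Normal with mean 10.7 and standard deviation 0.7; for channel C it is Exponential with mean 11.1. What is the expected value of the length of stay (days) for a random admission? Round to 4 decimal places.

Component means — A: 1.6; B: 10.7; C: 11.1.
E[X] = 0.25·1.6 + 0.583333·10.7 + 0.166667·11.1 = 8.49167.

8.4917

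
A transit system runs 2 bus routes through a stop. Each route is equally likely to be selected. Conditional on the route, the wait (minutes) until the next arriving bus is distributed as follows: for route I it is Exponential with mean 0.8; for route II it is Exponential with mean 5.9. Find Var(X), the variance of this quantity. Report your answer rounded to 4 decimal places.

24.2275

Per component, I: μ=0.8, E[X²]=1.28; II: μ=5.9, E[X²]=69.62.
E[X] = 0.5·0.8 + 0.5·5.9 = 3.35.
E[X²] = 0.5·1.28 + 0.5·69.62 = 35.45.
Var(X) = E[X²] − (E[X])² = 35.45 − 11.2225 = 24.2275.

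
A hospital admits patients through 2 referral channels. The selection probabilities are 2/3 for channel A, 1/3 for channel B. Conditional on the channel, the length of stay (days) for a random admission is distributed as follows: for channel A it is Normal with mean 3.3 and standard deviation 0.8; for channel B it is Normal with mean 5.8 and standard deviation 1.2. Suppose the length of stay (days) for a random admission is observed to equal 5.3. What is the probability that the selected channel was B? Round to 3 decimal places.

0.874

Likelihoods f(5.3 | ·): A: 0.0219104; B: 0.30481.
Posterior ∝ prior × likelihood. Numerator for B: 0.333333·0.30481 = 0.101603.
Normalizing constant: 0.666667·0.0219104 + 0.333333·0.30481 = 0.11621.
P(B | observation) = 0.101603 / 0.11621 = 0.874306.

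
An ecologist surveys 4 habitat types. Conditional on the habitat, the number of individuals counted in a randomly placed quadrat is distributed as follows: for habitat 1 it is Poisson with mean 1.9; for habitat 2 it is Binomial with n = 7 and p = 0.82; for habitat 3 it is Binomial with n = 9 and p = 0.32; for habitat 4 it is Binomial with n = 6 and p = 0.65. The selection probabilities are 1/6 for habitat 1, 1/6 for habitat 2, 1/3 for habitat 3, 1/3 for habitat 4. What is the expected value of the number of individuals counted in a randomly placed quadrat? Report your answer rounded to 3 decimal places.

Component means — 1: 1.9; 2: 5.74; 3: 2.88; 4: 3.9.
E[X] = 0.166667·1.9 + 0.166667·5.74 + 0.333333·2.88 + 0.333333·3.9 = 3.53333.

3.533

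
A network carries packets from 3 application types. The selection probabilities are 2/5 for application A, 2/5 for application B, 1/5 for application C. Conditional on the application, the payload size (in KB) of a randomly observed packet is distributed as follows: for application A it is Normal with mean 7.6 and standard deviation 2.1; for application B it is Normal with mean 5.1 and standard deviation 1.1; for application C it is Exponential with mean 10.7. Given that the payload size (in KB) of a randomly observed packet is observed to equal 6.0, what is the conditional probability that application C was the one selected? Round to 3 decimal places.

0.062

Likelihoods f(6.0 | ·): A: 0.142114; B: 0.25951; C: 0.0533441.
Posterior ∝ prior × likelihood. Numerator for C: 0.2·0.0533441 = 0.0106688.
Normalizing constant: 0.4·0.142114 + 0.4·0.25951 + 0.2·0.0533441 = 0.171319.
P(C | observation) = 0.0106688 / 0.171319 = 0.0622748.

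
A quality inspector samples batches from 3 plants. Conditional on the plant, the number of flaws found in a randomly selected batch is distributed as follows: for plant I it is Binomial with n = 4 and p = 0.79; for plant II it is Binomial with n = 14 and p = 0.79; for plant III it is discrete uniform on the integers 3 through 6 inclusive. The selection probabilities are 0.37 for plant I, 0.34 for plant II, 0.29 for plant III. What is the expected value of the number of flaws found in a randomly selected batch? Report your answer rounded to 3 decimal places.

Component means — I: 3.16; II: 11.06; III: 4.5.
E[X] = 0.37·3.16 + 0.34·11.06 + 0.29·4.5 = 6.2346.

6.235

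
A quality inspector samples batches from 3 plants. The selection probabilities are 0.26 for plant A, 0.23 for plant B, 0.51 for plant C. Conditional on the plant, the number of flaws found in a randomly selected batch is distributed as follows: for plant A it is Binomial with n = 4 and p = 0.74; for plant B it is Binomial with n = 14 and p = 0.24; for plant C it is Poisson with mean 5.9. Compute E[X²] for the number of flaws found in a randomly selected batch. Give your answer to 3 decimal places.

26.424

For each component E[X²] = Var + (mean)², giving A: 9.5312; B: 13.8432; C: 40.71.
Overall E[X²] = 0.26·9.5312 + 0.23·13.8432 + 0.51·40.71 = 26.4241.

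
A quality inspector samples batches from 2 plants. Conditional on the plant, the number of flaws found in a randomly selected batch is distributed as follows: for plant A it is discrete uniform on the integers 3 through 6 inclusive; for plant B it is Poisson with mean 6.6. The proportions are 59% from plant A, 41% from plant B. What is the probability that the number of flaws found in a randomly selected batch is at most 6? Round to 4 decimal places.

0.7994

Conditional on each plant, P(X ≤ 6): A: 1; B: 0.510839.
By total probability, P(X ≤ 6) = 0.59·1 + 0.41·0.510839 = 0.799444.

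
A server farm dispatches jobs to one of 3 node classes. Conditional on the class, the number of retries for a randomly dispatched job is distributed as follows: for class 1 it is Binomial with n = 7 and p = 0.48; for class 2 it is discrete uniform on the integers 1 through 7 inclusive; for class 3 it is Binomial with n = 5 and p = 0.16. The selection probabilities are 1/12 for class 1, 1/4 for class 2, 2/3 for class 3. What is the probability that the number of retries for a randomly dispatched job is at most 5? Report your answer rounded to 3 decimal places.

Conditional on each class, P(X ≤ 5): 1: 0.94961; 2: 0.714286; 3: 1.
By total probability, P(X ≤ 5) = 0.0833333·0.94961 + 0.25·0.714286 + 0.666667·1 = 0.924372.

0.924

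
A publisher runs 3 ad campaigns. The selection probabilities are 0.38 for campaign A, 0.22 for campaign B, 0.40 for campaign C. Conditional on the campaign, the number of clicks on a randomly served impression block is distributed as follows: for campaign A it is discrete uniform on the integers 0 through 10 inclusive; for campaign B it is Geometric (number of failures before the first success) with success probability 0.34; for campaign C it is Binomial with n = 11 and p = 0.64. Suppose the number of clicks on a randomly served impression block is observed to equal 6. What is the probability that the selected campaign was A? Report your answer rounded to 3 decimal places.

Likelihoods P(X=6 | ·): A: 0.0909091; B: 0.0281023; C: 0.19197.
Posterior ∝ prior × likelihood. Numerator for A: 0.38·0.0909091 = 0.0345455.
Normalizing constant: 0.38·0.0909091 + 0.22·0.0281023 + 0.4·0.19197 = 0.117516.
P(A | observation) = 0.0345455 / 0.117516 = 0.293963.

0.294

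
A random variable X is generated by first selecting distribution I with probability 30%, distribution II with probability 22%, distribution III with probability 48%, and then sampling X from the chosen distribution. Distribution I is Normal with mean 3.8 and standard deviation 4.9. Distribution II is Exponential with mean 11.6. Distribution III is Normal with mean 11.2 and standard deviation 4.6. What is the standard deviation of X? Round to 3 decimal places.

7.673

Per component, I: μ=3.8, E[X²]=38.45; II: μ=11.6, E[X²]=269.12; III: μ=11.2, E[X²]=146.6.
E[X] = 0.3·3.8 + 0.22·11.6 + 0.48·11.2 = 9.068.
E[X²] = 0.3·38.45 + 0.22·269.12 + 0.48·146.6 = 141.109.
Var(X) = E[X²] − (E[X])² = 141.109 − 82.2286 = 58.8808.
SD(X) = √58.8808 = 7.67338.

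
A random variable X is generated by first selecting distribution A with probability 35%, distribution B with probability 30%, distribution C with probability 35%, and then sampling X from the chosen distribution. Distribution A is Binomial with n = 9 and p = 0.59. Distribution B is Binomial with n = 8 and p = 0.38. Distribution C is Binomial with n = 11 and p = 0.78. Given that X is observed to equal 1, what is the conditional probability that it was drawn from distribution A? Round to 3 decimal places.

0.044

Likelihoods P(X=1 | ·): A: 0.00424; B: 0.107057; C: 2.27884e-06.
Posterior ∝ prior × likelihood. Numerator for A: 0.35·0.00424 = 0.001484.
Normalizing constant: 0.35·0.00424 + 0.3·0.107057 + 0.35·2.27884e-06 = 0.0336019.
P(A | observation) = 0.001484 / 0.0336019 = 0.0441641.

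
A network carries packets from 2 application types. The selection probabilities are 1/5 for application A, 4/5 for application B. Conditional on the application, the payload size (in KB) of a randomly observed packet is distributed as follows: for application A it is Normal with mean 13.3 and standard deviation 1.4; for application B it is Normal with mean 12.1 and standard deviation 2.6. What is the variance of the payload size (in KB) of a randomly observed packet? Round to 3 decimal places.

Per component, A: μ=13.3, E[X²]=178.85; B: μ=12.1, E[X²]=153.17.
E[X] = 0.2·13.3 + 0.8·12.1 = 12.34.
E[X²] = 0.2·178.85 + 0.8·153.17 = 158.306.
Var(X) = E[X²] − (E[X])² = 158.306 − 152.276 = 6.0304.

6.030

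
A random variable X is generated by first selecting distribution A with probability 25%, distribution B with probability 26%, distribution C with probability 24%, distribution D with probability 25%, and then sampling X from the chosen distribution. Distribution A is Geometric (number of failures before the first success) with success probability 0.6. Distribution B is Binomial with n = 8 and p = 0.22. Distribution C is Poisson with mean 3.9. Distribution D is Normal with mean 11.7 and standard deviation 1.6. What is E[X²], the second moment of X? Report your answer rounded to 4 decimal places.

41.0001

For each component E[X²] = Var + (mean)², giving A: 1.55556; B: 4.4704; C: 19.11; D: 139.45.
Overall E[X²] = 0.25·1.55556 + 0.26·4.4704 + 0.24·19.11 + 0.25·139.45 = 41.0001.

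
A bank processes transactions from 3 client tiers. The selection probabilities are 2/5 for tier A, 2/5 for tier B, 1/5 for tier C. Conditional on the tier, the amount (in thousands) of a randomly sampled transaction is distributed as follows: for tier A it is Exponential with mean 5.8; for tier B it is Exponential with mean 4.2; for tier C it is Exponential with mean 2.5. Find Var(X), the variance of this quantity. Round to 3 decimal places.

23.274

Per component, A: μ=5.8, E[X²]=67.28; B: μ=4.2, E[X²]=35.28; C: μ=2.5, E[X²]=12.5.
E[X] = 0.4·5.8 + 0.4·4.2 + 0.2·2.5 = 4.5.
E[X²] = 0.4·67.28 + 0.4·35.28 + 0.2·12.5 = 43.524.
Var(X) = E[X²] − (E[X])² = 43.524 − 20.25 = 23.274.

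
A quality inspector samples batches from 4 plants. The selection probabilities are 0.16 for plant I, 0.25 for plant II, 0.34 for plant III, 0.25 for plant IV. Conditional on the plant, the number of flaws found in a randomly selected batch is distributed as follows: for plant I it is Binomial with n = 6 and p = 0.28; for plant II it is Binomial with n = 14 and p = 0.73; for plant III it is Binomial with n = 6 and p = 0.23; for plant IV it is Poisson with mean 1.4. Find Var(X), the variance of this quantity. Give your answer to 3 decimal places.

Per component, I: μ=1.68, E[X²]=4.032; II: μ=10.22, E[X²]=107.208; III: μ=1.38, E[X²]=2.967; IV: μ=1.4, E[X²]=3.36.
E[X] = 0.16·1.68 + 0.25·10.22 + 0.34·1.38 + 0.25·1.4 = 3.643.
E[X²] = 0.16·4.032 + 0.25·107.208 + 0.34·2.967 + 0.25·3.36 = 29.2958.
Var(X) = E[X²] − (E[X])² = 29.2958 − 13.2714 = 16.0244.

16.024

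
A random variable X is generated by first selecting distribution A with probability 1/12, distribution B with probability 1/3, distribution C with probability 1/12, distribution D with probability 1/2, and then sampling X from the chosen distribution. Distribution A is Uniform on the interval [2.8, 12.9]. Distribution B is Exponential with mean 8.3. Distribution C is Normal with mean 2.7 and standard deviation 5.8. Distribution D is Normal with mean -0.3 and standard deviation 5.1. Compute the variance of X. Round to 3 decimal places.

56.010

Per component, A: μ=7.85, E[X²]=70.1233; B: μ=8.3, E[X²]=137.78; C: μ=2.7, E[X²]=40.93; D: μ=-0.3, E[X²]=26.1.
E[X] = 0.0833333·7.85 + 0.333333·8.3 + 0.0833333·2.7 + 0.5·-0.3 = 3.49583.
E[X²] = 0.0833333·70.1233 + 0.333333·137.78 + 0.0833333·40.93 + 0.5·26.1 = 68.2311.
Var(X) = E[X²] − (E[X])² = 68.2311 − 12.2209 = 56.0103.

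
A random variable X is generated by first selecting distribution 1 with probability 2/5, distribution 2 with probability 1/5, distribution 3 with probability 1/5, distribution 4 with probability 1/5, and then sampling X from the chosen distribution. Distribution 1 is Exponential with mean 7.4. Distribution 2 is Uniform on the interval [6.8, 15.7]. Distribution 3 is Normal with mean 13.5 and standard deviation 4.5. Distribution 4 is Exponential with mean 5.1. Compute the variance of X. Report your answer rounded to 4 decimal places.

Per component, 1: μ=7.4, E[X²]=109.52; 2: μ=11.25, E[X²]=133.163; 3: μ=13.5, E[X²]=202.5; 4: μ=5.1, E[X²]=52.02.
E[X] = 0.4·7.4 + 0.2·11.25 + 0.2·13.5 + 0.2·5.1 = 8.93.
E[X²] = 0.4·109.52 + 0.2·133.163 + 0.2·202.5 + 0.2·52.02 = 121.345.
Var(X) = E[X²] − (E[X])² = 121.345 − 79.7449 = 41.5998.

41.5998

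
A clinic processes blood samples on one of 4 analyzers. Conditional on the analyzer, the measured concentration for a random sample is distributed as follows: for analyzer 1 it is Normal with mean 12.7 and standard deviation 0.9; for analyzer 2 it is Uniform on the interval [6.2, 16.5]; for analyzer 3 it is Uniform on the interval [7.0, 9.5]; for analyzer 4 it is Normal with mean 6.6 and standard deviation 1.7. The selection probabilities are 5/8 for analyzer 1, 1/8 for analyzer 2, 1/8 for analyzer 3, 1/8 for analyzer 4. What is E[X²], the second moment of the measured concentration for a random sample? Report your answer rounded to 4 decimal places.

132.8996

For each component E[X²] = Var + (mean)², giving 1: 162.1; 2: 137.663; 3: 68.5833; 4: 46.45.
Overall E[X²] = 0.625·162.1 + 0.125·137.663 + 0.125·68.5833 + 0.125·46.45 = 132.9.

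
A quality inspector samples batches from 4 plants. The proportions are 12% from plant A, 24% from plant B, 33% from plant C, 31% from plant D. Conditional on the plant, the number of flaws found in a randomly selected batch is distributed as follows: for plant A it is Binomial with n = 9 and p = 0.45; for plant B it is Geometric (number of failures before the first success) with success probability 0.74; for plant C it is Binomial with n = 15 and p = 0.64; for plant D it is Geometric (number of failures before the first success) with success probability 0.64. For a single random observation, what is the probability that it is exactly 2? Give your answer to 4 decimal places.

0.0511

Conditional on each plant, P(X = 2): A: 0.110986; B: 0.050024; C: 7.33638e-05; D: 0.082944.
By total probability, P(X = 2) = 0.12·0.110986 + 0.24·0.050024 + 0.33·7.33638e-05 + 0.31·0.082944 = 0.0510609.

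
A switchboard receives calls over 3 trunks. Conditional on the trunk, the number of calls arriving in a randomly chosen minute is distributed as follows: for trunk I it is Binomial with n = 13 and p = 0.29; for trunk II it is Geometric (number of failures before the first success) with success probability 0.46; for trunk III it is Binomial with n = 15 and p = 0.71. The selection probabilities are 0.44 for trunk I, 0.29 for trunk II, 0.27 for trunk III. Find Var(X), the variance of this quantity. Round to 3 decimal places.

Per component, I: μ=3.77, E[X²]=16.8896; II: μ=1.17391, E[X²]=3.93006; III: μ=10.65, E[X²]=116.511.
E[X] = 0.44·3.77 + 0.29·1.17391 + 0.27·10.65 = 4.87473.
E[X²] = 0.44·16.8896 + 0.29·3.93006 + 0.27·116.511 = 40.0291.
Var(X) = E[X²] − (E[X])² = 40.0291 − 23.763 = 16.2661.

16.266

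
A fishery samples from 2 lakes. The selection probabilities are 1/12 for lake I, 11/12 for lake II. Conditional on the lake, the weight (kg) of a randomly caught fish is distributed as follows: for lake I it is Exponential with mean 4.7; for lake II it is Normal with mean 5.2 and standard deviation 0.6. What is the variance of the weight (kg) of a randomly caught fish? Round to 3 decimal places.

Per component, I: μ=4.7, E[X²]=44.18; II: μ=5.2, E[X²]=27.4.
E[X] = 0.0833333·4.7 + 0.916667·5.2 = 5.15833.
E[X²] = 0.0833333·44.18 + 0.916667·27.4 = 28.7983.
Var(X) = E[X²] − (E[X])² = 28.7983 − 26.6084 = 2.18993.

2.190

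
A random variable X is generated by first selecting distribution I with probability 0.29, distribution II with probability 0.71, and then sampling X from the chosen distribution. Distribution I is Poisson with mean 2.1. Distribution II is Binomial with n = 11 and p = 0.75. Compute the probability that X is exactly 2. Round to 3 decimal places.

0.078

Conditional on each component, P(X = 2): I: 0.270016; II: 0.000118017.
By total probability, P(X = 2) = 0.29·0.270016 + 0.71·0.000118017 = 0.0783886.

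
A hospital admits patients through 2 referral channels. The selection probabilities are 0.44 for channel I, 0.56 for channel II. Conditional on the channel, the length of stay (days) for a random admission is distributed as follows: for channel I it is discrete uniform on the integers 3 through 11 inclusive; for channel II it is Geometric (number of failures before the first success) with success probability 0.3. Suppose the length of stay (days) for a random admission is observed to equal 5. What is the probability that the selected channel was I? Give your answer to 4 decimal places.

0.6339

Likelihoods P(X=5 | ·): I: 0.111111; II: 0.050421.
Posterior ∝ prior × likelihood. Numerator for I: 0.44·0.111111 = 0.0488889.
Normalizing constant: 0.44·0.111111 + 0.56·0.050421 = 0.0771246.
P(I | observation) = 0.0488889 / 0.0771246 = 0.633894.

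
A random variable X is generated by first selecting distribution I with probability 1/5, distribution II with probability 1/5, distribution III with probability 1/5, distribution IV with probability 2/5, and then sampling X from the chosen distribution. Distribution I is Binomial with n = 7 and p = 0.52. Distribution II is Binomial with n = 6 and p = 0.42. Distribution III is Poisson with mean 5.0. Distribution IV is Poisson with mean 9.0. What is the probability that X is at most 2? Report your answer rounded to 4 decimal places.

Conditional on each component, P(X ≤ 2): I: 0.195078; II: 0.502905; III: 0.124652; IV: 0.0062322.
By total probability, P(X ≤ 2) = 0.2·0.195078 + 0.2·0.502905 + 0.2·0.124652 + 0.4·0.0062322 = 0.16702.

0.1670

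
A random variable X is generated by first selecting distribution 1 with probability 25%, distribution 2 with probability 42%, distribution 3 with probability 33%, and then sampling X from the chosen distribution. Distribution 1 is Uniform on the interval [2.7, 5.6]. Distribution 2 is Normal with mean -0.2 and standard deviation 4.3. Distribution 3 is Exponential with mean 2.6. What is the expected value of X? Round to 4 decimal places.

1.8115

Component means — 1: 4.15; 2: -0.2; 3: 2.6.
E[X] = 0.25·4.15 + 0.42·-0.2 + 0.33·2.6 = 1.8115.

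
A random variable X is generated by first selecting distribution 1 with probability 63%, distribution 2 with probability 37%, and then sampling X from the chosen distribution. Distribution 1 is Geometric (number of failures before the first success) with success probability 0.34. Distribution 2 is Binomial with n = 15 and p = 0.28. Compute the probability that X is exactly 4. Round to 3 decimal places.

Conditional on each component, P(X = 4): 1: 0.0645141; 2: 0.226163.
By total probability, P(X = 4) = 0.63·0.0645141 + 0.37·0.226163 = 0.124324.

0.124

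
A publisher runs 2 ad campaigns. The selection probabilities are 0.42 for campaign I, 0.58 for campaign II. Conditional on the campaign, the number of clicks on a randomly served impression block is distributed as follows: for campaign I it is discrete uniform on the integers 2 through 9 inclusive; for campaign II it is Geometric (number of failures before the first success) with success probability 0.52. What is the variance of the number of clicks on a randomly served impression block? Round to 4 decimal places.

8.3376

Per component, I: μ=5.5, E[X²]=35.5; II: μ=0.923077, E[X²]=2.62722.
E[X] = 0.42·5.5 + 0.58·0.923077 = 2.84538.
E[X²] = 0.42·35.5 + 0.58·2.62722 = 16.4338.
Var(X) = E[X²] − (E[X])² = 16.4338 − 8.09621 = 8.33757.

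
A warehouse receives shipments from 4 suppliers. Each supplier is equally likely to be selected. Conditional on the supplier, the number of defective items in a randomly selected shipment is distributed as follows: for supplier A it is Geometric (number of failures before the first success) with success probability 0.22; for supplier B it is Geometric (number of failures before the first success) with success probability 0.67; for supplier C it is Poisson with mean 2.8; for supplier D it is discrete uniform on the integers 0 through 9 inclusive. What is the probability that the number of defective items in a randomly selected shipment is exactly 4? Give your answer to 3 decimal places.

0.086

Conditional on each supplier, P(X = 4): A: 0.0814331; B: 0.00794567; C: 0.155739; D: 0.1.
By total probability, P(X = 4) = 0.25·0.0814331 + 0.25·0.00794567 + 0.25·0.155739 + 0.25·0.1 = 0.0862794.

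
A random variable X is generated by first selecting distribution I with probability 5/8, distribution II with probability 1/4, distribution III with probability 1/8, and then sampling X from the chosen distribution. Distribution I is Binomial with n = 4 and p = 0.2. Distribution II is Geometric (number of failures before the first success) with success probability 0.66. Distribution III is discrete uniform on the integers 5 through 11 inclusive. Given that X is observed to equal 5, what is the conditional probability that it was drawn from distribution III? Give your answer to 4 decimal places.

0.9597

Likelihoods P(X=5 | ·): I: 0; II: 0.00299874; III: 0.142857.
Posterior ∝ prior × likelihood. Numerator for III: 0.125·0.142857 = 0.0178571.
Normalizing constant: 0.625·0 + 0.25·0.00299874 + 0.125·0.142857 = 0.0186068.
P(III | observation) = 0.0178571 / 0.0186068 = 0.959709.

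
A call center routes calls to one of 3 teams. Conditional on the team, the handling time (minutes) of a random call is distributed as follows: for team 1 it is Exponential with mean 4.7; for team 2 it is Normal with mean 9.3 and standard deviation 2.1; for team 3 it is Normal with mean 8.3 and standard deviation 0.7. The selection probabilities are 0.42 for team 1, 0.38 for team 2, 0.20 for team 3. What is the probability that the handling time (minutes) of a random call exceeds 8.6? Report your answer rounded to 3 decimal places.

Conditional on each team, P(X > 8.6): 1: 0.160448; 2: 0.630559; 3: 0.334118.
By total probability, P(X > 8.6) = 0.42·0.160448 + 0.38·0.630559 + 0.2·0.334118 = 0.373824.

0.374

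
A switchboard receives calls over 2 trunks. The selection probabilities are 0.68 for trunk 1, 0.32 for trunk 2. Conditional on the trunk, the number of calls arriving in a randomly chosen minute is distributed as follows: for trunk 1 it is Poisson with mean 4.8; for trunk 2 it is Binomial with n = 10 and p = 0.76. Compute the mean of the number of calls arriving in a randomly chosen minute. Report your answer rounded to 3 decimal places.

Component means — 1: 4.8; 2: 7.6.
E[X] = 0.68·4.8 + 0.32·7.6 = 5.696.

5.696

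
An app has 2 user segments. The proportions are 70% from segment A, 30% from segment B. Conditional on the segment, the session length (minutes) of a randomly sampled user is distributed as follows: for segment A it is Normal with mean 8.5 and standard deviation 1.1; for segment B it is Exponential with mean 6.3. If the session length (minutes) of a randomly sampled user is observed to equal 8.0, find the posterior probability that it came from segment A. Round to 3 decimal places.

0.945

Likelihoods f(8.0 | ·): A: 0.327079; B: 0.0445835.
Posterior ∝ prior × likelihood. Numerator for A: 0.7·0.327079 = 0.228955.
Normalizing constant: 0.7·0.327079 + 0.3·0.0445835 = 0.24233.
P(A | observation) = 0.228955 / 0.24233 = 0.944806.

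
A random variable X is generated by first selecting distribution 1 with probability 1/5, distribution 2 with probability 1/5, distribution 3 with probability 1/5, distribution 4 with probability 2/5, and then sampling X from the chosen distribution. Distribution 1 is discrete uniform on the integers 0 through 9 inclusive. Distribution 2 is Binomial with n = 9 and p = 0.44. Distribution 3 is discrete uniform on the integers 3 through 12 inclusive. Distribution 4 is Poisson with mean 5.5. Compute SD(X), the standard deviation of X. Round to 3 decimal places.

Per component, 1: μ=4.5, E[X²]=28.5; 2: μ=3.96, E[X²]=17.8992; 3: μ=7.5, E[X²]=64.5; 4: μ=5.5, E[X²]=35.75.
E[X] = 0.2·4.5 + 0.2·3.96 + 0.2·7.5 + 0.4·5.5 = 5.392.
E[X²] = 0.2·28.5 + 0.2·17.8992 + 0.2·64.5 + 0.4·35.75 = 36.4798.
Var(X) = E[X²] − (E[X])² = 36.4798 − 29.0737 = 7.40618.
SD(X) = √7.40618 = 2.72143.

2.721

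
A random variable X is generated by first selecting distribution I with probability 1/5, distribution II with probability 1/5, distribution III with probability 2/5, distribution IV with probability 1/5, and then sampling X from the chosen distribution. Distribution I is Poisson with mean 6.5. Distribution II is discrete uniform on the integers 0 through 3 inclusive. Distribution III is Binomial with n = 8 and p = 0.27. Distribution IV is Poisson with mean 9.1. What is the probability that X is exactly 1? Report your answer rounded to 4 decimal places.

0.1476

Conditional on each component, P(X = 1): I: 0.00977235; II: 0.25; III: 0.238624; IV: 0.00101616.
By total probability, P(X = 1) = 0.2·0.00977235 + 0.2·0.25 + 0.4·0.238624 + 0.2·0.00101616 = 0.147607.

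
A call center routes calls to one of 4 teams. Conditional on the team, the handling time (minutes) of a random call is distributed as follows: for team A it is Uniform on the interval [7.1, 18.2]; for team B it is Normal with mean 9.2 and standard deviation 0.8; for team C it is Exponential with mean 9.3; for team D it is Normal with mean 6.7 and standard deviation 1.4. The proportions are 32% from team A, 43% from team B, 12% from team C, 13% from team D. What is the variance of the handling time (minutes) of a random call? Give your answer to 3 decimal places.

18.191

Per component, A: μ=12.65, E[X²]=170.29; B: μ=9.2, E[X²]=85.28; C: μ=9.3, E[X²]=172.98; D: μ=6.7, E[X²]=46.85.
E[X] = 0.32·12.65 + 0.43·9.2 + 0.12·9.3 + 0.13·6.7 = 9.991.
E[X²] = 0.32·170.29 + 0.43·85.28 + 0.12·172.98 + 0.13·46.85 = 118.011.
Var(X) = E[X²] − (E[X])² = 118.011 − 99.8201 = 18.1912.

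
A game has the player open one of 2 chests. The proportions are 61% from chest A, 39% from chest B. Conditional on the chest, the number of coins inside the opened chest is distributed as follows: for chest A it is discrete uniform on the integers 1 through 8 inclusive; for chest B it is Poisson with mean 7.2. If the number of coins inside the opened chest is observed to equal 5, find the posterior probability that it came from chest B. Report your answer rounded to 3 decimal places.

Likelihoods P(X=5 | ·): A: 0.125; B: 0.120382.
Posterior ∝ prior × likelihood. Numerator for B: 0.39·0.120382 = 0.0469489.
Normalizing constant: 0.61·0.125 + 0.39·0.120382 = 0.123199.
P(B | observation) = 0.0469489 / 0.123199 = 0.381082.

0.381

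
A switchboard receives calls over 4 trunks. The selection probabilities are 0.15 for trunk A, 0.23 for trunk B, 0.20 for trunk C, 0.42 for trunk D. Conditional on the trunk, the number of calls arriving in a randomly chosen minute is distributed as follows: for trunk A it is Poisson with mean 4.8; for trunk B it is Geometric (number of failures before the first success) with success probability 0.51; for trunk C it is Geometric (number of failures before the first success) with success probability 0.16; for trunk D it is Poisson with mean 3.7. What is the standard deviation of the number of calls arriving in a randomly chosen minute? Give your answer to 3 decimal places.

Per component, A: μ=4.8, E[X²]=27.84; B: μ=0.960784, E[X²]=2.807; C: μ=5.25, E[X²]=60.375; D: μ=3.7, E[X²]=17.39.
E[X] = 0.15·4.8 + 0.23·0.960784 + 0.2·5.25 + 0.42·3.7 = 3.54498.
E[X²] = 0.15·27.84 + 0.23·2.807 + 0.2·60.375 + 0.42·17.39 = 24.2004.
Var(X) = E[X²] − (E[X])² = 24.2004 − 12.5669 = 11.6335.
SD(X) = √11.6335 = 3.4108.

3.411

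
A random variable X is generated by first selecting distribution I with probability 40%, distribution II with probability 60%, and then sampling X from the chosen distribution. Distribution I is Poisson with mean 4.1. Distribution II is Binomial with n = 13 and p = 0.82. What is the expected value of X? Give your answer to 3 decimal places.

Component means — I: 4.1; II: 10.66.
E[X] = 0.4·4.1 + 0.6·10.66 = 8.036.

8.036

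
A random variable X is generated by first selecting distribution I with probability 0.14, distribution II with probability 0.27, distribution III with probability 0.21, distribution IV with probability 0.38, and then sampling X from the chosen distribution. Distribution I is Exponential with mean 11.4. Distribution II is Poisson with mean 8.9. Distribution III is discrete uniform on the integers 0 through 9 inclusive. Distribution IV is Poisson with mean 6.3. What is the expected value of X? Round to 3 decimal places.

Component means — I: 11.4; II: 8.9; III: 4.5; IV: 6.3.
E[X] = 0.14·11.4 + 0.27·8.9 + 0.21·4.5 + 0.38·6.3 = 7.338.

7.338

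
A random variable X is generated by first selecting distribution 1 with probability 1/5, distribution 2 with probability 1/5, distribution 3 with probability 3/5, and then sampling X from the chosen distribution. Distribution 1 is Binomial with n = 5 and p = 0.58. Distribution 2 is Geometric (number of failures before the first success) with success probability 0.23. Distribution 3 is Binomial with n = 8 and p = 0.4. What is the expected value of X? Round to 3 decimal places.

Component means — 1: 2.9; 2: 3.34783; 3: 3.2.
E[X] = 0.2·2.9 + 0.2·3.34783 + 0.6·3.2 = 3.16957.

3.170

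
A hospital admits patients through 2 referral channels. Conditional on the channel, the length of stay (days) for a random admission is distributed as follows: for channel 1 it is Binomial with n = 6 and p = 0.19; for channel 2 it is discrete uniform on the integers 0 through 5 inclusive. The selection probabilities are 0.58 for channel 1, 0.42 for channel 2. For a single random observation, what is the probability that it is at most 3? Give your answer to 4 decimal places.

Conditional on each channel, P(X ≤ 3): 1: 0.985924; 2: 0.666667.
By total probability, P(X ≤ 3) = 0.58·0.985924 + 0.42·0.666667 = 0.851836.

0.8518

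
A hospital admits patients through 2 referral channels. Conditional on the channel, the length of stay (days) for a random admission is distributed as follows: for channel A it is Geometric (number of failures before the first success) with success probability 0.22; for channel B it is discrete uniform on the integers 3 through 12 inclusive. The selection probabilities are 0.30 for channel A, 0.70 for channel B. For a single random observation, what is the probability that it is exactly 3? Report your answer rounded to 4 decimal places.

0.1013

Conditional on each channel, P(X = 3): A: 0.104401; B: 0.1.
By total probability, P(X = 3) = 0.3·0.104401 + 0.7·0.1 = 0.10132.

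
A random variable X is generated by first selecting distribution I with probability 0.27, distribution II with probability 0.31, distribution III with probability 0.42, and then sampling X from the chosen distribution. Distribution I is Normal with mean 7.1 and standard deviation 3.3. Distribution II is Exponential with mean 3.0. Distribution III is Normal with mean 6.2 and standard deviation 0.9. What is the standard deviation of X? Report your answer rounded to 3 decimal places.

Per component, I: μ=7.1, E[X²]=61.3; II: μ=3, E[X²]=18; III: μ=6.2, E[X²]=39.25.
E[X] = 0.27·7.1 + 0.31·3 + 0.42·6.2 = 5.451.
E[X²] = 0.27·61.3 + 0.31·18 + 0.42·39.25 = 38.616.
Var(X) = E[X²] − (E[X])² = 38.616 − 29.7134 = 8.9026.
SD(X) = √8.9026 = 2.98372.

2.984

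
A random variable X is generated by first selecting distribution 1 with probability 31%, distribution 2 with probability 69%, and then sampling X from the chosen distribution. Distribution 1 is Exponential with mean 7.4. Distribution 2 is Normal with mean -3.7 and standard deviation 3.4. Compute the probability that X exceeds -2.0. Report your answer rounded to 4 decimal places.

0.5229

Conditional on each component, P(X > -2.0): 1: 1; 2: 0.308538.
By total probability, P(X > -2.0) = 0.31·1 + 0.69·0.308538 = 0.522891.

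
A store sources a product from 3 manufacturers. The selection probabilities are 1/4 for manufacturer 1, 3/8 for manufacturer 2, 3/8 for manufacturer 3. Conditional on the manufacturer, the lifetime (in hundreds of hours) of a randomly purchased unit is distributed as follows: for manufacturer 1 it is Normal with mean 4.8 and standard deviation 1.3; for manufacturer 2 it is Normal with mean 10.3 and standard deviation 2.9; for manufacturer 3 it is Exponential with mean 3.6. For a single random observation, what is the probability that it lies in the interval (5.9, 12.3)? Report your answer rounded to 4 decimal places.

0.3690

Conditional on each manufacturer, P(5.9 < X < 12.3): 1: 0.198733; 2: 0.690192; 3: 0.161374.
By total probability, P(5.9 < X < 12.3) = 0.25·0.198733 + 0.375·0.690192 + 0.375·0.161374 = 0.36902.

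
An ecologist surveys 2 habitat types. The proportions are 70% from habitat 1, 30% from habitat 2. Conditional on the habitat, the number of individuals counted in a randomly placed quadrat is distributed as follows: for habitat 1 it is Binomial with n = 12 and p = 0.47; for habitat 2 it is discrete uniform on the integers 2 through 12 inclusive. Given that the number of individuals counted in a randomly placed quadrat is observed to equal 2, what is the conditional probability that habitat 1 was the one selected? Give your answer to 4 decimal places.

0.3956

Likelihoods P(X=2 | ·): 1: 0.0254975; 2: 0.0909091.
Posterior ∝ prior × likelihood. Numerator for 1: 0.7·0.0254975 = 0.0178483.
Normalizing constant: 0.7·0.0254975 + 0.3·0.0909091 = 0.045121.
P(1 | observation) = 0.0178483 / 0.045121 = 0.395565.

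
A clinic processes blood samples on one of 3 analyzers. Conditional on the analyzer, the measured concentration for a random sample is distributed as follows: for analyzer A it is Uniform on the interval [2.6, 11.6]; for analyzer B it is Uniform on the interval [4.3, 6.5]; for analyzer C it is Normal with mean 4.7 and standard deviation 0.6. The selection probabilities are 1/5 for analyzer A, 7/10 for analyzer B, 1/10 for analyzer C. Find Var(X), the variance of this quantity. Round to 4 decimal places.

Per component, A: μ=7.1, E[X²]=57.16; B: μ=5.4, E[X²]=29.5633; C: μ=4.7, E[X²]=22.45.
E[X] = 0.2·7.1 + 0.7·5.4 + 0.1·4.7 = 5.67.
E[X²] = 0.2·57.16 + 0.7·29.5633 + 0.1·22.45 = 34.3713.
Var(X) = E[X²] − (E[X])² = 34.3713 − 32.1489 = 2.22243.

2.2224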